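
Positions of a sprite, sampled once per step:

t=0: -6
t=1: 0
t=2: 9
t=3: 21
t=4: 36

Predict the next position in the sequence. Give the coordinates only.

Successive displacements: +6, +9, +12, +15 — each changes by +3.
step 5: 36 + 18 → 54

54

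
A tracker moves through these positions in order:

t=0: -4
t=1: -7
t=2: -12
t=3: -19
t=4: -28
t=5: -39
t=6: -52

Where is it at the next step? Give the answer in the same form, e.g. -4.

First differences are -3, -5, -7, -9, -11, -13; their common second difference is -2 (constant acceleration).
step 7: -52 − 15 → -67

-67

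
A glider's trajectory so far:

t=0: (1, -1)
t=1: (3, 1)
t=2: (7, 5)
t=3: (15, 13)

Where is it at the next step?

(31, 29)

Step-to-step displacements: (+2, +2), (+4, +4), (+8, +8); each is 2× the previous.
step 4: (15, 13) + (+16, +16) → (31, 29)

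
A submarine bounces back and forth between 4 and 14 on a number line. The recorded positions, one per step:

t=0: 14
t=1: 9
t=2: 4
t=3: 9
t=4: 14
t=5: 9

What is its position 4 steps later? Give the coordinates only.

The value travels 5 per step and bounces off the walls at 4 and 14.
  step 6: 9 → 4
  step 7: 4 → 9
  step 8: 9 → 14
  step 9: 14 → 9

9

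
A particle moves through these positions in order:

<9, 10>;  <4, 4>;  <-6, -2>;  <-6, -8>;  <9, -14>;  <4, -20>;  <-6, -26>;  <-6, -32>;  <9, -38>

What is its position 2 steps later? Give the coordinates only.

<-6, -50>

First: cycles through 9, 4, -6, -6 every 4 steps. Step 10 lands at position 2 of the cycle → -6.
Second: linear, -6 per step → -50 at step 10.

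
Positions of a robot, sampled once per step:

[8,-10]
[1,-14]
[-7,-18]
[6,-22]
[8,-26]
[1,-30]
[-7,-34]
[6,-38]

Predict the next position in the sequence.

The first coordinate repeats the cycle [8, 1, -7, 6] with period 4; step 8 mod 4 = 0, giving 8.
The second coordinate changes by -4 each step, so at step 8 it is -10 + 8·(-4) = -42.

[8,-42]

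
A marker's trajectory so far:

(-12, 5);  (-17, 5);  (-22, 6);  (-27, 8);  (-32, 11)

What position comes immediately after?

Taking differences between consecutive positions: (-5, +0), (-5, +1), (-5, +2), (-5, +3). These grow by (+0, +1) each step.
step 5: (-32, 11) + (-5, +4) → (-37, 15)

(-37, 15)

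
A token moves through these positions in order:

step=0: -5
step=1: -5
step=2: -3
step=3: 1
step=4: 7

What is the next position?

15

Successive displacements: +0, +2, +4, +6 — each changes by +2.
step 5: 7 + 8 → 15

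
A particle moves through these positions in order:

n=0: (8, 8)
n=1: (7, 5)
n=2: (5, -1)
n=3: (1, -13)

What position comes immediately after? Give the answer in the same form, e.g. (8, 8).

(-7, -37)

Step-to-step displacements: (-1, -3), (-2, -6), (-4, -12); each is 2× the previous.
step 4: (1, -13) + (-8, -24) → (-7, -37)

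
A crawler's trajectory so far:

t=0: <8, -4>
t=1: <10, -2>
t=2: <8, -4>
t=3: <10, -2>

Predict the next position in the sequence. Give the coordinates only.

<8, -4>

Consecutive displacements <+2, +2>, <-2, -2>, <+2, +2> scale by a factor of -1 each step.
step 4: <10, -2> + <-2, -2> → <8, -4>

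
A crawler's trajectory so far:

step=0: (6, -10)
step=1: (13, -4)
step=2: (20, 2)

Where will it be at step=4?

Constant displacement of (+7, +6) per step.
step 3: (20, 2) + (+7, +6) → (27, 8)
step 4: (27, 8) + (+7, +6) → (34, 14)

(34, 14)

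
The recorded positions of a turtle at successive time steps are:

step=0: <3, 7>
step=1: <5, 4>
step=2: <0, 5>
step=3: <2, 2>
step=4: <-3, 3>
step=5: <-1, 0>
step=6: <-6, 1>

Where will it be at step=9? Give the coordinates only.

<-7, -4>

The moves between consecutive positions are <+2, -3>, <-5, +1>, <+2, -3>, <-5, +1>, <+2, -3>, <-5, +1>; they repeat the 2-cycle [<+2, -3>, <-5, +1>].
step 7: apply <+2, -3> → <-4, -2>
step 8: apply <-5, +1> → <-9, -1>
step 9: apply <+2, -3> → <-7, -4>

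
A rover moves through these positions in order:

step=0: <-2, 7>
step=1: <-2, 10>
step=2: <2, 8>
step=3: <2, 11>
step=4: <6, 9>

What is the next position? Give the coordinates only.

<6, 12>

Step-to-step displacements: <+0, +3>, <+4, -2>, <+0, +3>, <+4, -2> — a repeating cycle of length 2.
step 5: apply <+0, +3> → <6, 12>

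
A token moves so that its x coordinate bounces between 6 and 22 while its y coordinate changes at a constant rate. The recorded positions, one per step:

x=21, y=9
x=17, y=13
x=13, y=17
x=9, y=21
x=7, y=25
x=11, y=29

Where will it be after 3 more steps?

x=21, y=41

The x coordinate reflects between 6 and 22, moving 4 per step.
  step 6: 11 → 15
  step 7: 15 → 19
  step 8: 19 → 21
The y coordinate changes by +4 each step: at step 8 it is 41.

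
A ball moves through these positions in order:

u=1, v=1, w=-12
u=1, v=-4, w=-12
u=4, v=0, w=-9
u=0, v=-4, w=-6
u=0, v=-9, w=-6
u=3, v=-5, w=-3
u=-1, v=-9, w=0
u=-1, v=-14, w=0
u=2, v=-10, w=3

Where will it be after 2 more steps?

u=-2, v=-19, w=6

Step-to-step displacements: (+0, -5, +0), (+3, +4, +3), (-4, -4, +3), (+0, -5, +0), (+3, +4, +3), (-4, -4, +3), (+0, -5, +0), (+3, +4, +3) — a repeating cycle of length 3.
step 9: apply (-4, -4, +3) → u=-2, v=-14, w=6
step 10: apply (+0, -5, +0) → u=-2, v=-19, w=6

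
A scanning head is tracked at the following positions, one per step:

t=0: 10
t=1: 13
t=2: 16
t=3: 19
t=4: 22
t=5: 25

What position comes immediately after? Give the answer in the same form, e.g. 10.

Constant displacement of +3 per step.
step 6: 25 + 3 → 28

28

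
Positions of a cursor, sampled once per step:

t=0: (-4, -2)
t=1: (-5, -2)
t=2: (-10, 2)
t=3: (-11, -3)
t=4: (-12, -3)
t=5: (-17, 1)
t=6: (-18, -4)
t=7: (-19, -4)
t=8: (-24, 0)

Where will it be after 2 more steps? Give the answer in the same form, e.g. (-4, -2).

(-26, -5)

Step-to-step displacements: (-1, +0), (-5, +4), (-1, -5), (-1, +0), (-5, +4), (-1, -5), (-1, +0), (-5, +4) — a repeating cycle of length 3.
step 9: apply (-1, -5) → (-25, -5)
step 10: apply (-1, +0) → (-26, -5)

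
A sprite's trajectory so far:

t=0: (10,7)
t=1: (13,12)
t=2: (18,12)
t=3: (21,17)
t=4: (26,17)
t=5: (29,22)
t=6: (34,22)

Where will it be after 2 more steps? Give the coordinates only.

The moves between consecutive positions are (+3,+5), (+5,+0), (+3,+5), (+5,+0), (+3,+5), (+5,+0); they repeat the 2-cycle [(+3,+5), (+5,+0)].
step 7: apply (+3,+5) → (37,27)
step 8: apply (+5,+0) → (42,27)

(42,27)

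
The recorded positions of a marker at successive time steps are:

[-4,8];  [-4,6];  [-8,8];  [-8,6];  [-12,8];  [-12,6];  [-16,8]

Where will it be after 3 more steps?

Step-to-step displacements: [+0,-2], [-4,+2], [+0,-2], [-4,+2], [+0,-2], [-4,+2] — a repeating cycle of length 2.
step 7: apply [+0,-2] → [-16,6]
step 8: apply [-4,+2] → [-20,8]
step 9: apply [+0,-2] → [-20,6]

[-20,6]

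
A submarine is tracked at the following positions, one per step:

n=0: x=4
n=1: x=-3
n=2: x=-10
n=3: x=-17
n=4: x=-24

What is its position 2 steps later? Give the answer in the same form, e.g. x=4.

Constant displacement of -7 per step.
step 5: -24 − 7 → x=-31
step 6: -31 − 7 → x=-38

x=-38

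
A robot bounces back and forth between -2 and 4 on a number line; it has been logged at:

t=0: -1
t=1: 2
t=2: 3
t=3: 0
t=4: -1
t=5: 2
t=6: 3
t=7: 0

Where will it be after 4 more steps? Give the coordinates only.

0

The value reflects between -2 and 4, moving 3 per step.
  step 8: 0 → -1
  step 9: -1 → 2
  step 10: 2 → 3
  step 11: 3 → 0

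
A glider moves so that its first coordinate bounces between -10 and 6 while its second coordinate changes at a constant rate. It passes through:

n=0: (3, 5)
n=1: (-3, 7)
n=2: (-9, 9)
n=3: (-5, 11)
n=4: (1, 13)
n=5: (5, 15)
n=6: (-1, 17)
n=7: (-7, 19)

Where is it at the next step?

The first coordinate reflects between -10 and 6, moving 6 per step.
  step 8: -7 → -7
The second coordinate changes by +2 each step: at step 8 it is 21.

(-7, 21)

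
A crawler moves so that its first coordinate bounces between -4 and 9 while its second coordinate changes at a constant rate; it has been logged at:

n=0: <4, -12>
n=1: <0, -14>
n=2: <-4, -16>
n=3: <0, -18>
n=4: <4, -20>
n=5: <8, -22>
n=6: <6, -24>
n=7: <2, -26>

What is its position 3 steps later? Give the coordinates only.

<2, -32>

The first coordinate travels 4 per step and bounces off the walls at -4 and 9.
  step 8: 2 → -2
  step 9: -2 → -2
  step 10: -2 → 2
The second coordinate changes by -2 each step: at step 10 it is -32.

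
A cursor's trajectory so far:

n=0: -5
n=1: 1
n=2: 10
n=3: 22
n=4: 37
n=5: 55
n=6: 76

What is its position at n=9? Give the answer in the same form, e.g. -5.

First differences are +6, +9, +12, +15, +18, +21; their common second difference is +3 (constant acceleration).
step 7: 76 + 24 → 100
step 8: 100 + 27 → 127
step 9: 127 + 30 → 157

157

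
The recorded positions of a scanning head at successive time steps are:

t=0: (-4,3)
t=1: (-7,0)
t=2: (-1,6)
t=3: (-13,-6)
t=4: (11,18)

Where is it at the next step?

(-37,-30)

Step-to-step displacements: (-3,-3), (+6,+6), (-12,-12), (+24,+24); each is -2× the previous.
step 5: (11,18) + (-48,-48) → (-37,-30)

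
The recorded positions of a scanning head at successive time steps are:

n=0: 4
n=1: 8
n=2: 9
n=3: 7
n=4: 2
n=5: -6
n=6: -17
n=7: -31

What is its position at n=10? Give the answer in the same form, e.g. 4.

-91

Taking differences between consecutive positions: +4, +1, -2, -5, -8, -11, -14. These grow by -3 each step.
step 8: -31 − 17 → -48
step 9: -48 − 20 → -68
step 10: -68 − 23 → -91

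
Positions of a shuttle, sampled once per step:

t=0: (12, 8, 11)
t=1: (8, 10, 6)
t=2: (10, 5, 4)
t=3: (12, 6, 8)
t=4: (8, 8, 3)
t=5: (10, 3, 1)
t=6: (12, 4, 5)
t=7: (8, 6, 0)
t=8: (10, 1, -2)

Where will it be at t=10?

(8, 4, -3)

The moves between consecutive positions are (-4, +2, -5), (+2, -5, -2), (+2, +1, +4), (-4, +2, -5), (+2, -5, -2), (+2, +1, +4), (-4, +2, -5), (+2, -5, -2); they repeat the 3-cycle [(-4, +2, -5), (+2, -5, -2), (+2, +1, +4)].
step 9: apply (+2, +1, +4) → (12, 2, 2)
step 10: apply (-4, +2, -5) → (8, 4, -3)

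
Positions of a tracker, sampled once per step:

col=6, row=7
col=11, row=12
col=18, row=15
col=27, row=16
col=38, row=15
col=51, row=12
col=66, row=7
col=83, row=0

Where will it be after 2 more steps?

col=123, row=-20

Successive displacements: (+5, +5), (+7, +3), (+9, +1), (+11, -1), (+13, -3), (+15, -5), (+17, -7) — each changes by (+2, -2).
step 8: col=83, row=0 + (+19, -9) → col=102, row=-9
step 9: col=102, row=-9 + (+21, -11) → col=123, row=-20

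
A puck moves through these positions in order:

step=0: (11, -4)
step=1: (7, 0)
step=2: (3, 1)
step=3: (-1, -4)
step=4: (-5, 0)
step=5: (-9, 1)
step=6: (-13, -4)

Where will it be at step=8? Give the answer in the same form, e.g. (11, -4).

The first coordinate changes by -4 each step, so at step 8 it is 11 + 8·(-4) = -21.
The second coordinate repeats the cycle [-4, 0, 1] with period 3; step 8 mod 3 = 2, giving 1.

(-21, 1)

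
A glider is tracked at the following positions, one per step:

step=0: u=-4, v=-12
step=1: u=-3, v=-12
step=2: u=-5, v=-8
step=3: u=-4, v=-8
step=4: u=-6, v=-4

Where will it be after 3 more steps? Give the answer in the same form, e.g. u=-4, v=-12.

u=-6, v=0

The moves between consecutive positions are (+1,+0), (-2,+4), (+1,+0), (-2,+4); they repeat the 2-cycle [(+1,+0), (-2,+4)].
step 5: apply (+1,+0) → u=-5, v=-4
step 6: apply (-2,+4) → u=-7, v=0
step 7: apply (+1,+0) → u=-6, v=0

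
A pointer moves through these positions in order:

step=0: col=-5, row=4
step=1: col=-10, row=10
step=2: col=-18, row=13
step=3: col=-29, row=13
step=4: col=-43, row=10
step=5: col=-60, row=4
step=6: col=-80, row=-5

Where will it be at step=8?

Taking differences between consecutive positions: (-5, +6), (-8, +3), (-11, +0), (-14, -3), (-17, -6), (-20, -9). These grow by (-3, -3) each step.
step 7: col=-80, row=-5 + (-23, -12) → col=-103, row=-17
step 8: col=-103, row=-17 + (-26, -15) → col=-129, row=-32

col=-129, row=-32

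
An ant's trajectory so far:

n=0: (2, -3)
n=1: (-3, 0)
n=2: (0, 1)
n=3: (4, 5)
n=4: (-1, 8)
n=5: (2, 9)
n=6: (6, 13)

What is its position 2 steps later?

(4, 17)

Step-to-step displacements: (-5, +3), (+3, +1), (+4, +4), (-5, +3), (+3, +1), (+4, +4) — a repeating cycle of length 3.
step 7: apply (-5, +3) → (1, 16)
step 8: apply (+3, +1) → (4, 17)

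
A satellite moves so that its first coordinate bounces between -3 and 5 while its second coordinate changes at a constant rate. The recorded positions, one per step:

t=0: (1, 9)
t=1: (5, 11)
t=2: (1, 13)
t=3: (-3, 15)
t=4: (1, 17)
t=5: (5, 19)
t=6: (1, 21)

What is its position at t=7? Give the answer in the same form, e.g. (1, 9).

(-3, 23)

The first coordinate travels 4 per step and bounces off the walls at -3 and 5.
  step 7: 1 → -3
The second coordinate changes by +2 each step: at step 7 it is 23.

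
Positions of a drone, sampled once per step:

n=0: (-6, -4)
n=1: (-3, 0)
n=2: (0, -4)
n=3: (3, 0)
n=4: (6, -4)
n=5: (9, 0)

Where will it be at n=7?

The first coordinate changes by +3 each step, so at step 7 it is -6 + 7·(3) = 15.
The second coordinate repeats the cycle [-4, 0] with period 2; step 7 mod 2 = 1, giving 0.

(15, 0)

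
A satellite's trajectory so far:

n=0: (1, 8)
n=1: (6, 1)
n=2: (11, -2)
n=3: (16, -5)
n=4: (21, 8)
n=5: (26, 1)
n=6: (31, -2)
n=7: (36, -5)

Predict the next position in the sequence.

First: linear, +5 per step → 41 at step 8.
Second: cycles through 8, 1, -2, -5 every 4 steps. Step 8 lands at position 0 of the cycle → 8.

(41, 8)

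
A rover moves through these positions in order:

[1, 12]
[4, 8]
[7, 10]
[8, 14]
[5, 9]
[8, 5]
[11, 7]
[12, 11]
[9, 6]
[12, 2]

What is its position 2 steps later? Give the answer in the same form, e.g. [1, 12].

[16, 8]

The moves between consecutive positions are [+3, -4], [+3, +2], [+1, +4], [-3, -5], [+3, -4], [+3, +2], [+1, +4], [-3, -5], [+3, -4]; they repeat the 4-cycle [[+3, -4], [+3, +2], [+1, +4], [-3, -5]].
step 10: apply [+3, +2] → [15, 4]
step 11: apply [+1, +4] → [16, 8]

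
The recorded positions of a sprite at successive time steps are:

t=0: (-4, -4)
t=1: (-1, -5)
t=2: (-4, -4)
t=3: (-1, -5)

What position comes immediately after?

(-4, -4)

Consecutive displacements (+3, -1), (-3, +1), (+3, -1) scale by a factor of -1 each step.
step 4: (-1, -5) + (-3, +1) → (-4, -4)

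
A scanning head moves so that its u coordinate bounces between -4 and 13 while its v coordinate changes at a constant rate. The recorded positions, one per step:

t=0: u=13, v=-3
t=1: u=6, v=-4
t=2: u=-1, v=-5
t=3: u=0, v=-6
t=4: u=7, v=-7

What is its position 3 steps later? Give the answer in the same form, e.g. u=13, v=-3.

The u coordinate travels 7 per step and bounces off the walls at -4 and 13.
  step 5: 7 → 12
  step 6: 12 → 5
  step 7: 5 → -2
The v coordinate changes by -1 each step: at step 7 it is -10.

u=-2, v=-10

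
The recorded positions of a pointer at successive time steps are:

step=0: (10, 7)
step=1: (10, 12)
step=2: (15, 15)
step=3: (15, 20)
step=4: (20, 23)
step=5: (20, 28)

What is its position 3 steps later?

(30, 39)

Differencing gives (+0, +5), (+5, +3), (+0, +5), (+5, +3), (+0, +5). This is the pattern (+0, +5), (+5, +3) repeated.
step 6: apply (+5, +3) → (25, 31)
step 7: apply (+0, +5) → (25, 36)
step 8: apply (+5, +3) → (30, 39)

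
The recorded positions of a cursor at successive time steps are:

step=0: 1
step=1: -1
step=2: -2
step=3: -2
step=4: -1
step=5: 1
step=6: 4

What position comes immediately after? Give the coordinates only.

Taking differences between consecutive positions: -2, -1, +0, +1, +2, +3. These grow by +1 each step.
step 7: 4 + 4 → 8

8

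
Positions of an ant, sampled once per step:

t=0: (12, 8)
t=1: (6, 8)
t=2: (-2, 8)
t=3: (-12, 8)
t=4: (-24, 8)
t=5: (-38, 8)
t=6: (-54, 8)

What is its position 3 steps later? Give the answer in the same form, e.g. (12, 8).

(-114, 8)

Successive displacements: (-6, +0), (-8, +0), (-10, +0), (-12, +0), (-14, +0), (-16, +0) — each changes by (-2, +0).
step 7: (-54, 8) + (-18, +0) → (-72, 8)
step 8: (-72, 8) + (-20, +0) → (-92, 8)
step 9: (-92, 8) + (-22, +0) → (-114, 8)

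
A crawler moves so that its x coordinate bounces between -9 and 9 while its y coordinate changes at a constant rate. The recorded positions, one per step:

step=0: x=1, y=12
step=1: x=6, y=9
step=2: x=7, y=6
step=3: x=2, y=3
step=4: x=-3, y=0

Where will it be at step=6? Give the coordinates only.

The x coordinate travels 5 per step and bounces off the walls at -9 and 9.
  step 5: -3 → -8
  step 6: -8 → -5
The y coordinate changes by -3 each step: at step 6 it is -6.

x=-5, y=-6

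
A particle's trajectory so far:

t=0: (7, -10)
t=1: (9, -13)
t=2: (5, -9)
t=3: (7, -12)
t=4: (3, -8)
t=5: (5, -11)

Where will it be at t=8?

(-1, -6)

Step-to-step displacements: (+2, -3), (-4, +4), (+2, -3), (-4, +4), (+2, -3) — a repeating cycle of length 2.
step 6: apply (-4, +4) → (1, -7)
step 7: apply (+2, -3) → (3, -10)
step 8: apply (-4, +4) → (-1, -6)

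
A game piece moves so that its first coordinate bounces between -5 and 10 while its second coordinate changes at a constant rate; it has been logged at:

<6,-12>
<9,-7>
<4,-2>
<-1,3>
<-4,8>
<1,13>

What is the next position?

The first coordinate reflects between -5 and 10, moving 5 per step.
  step 6: 1 → 6
The second coordinate changes by +5 each step: at step 6 it is 18.

<6,18>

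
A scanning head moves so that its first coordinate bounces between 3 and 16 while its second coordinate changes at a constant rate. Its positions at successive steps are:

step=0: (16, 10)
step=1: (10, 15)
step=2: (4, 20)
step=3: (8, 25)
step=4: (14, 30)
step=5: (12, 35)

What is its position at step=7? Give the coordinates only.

(6, 45)

The first coordinate travels 6 per step and bounces off the walls at 3 and 16.
  step 6: 12 → 6
  step 7: 6 → 6
The second coordinate changes by +5 each step: at step 7 it is 45.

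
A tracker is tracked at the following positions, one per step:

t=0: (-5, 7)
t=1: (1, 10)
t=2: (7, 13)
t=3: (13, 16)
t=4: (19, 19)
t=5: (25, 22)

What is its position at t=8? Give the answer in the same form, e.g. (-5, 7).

(43, 31)

The position changes by (+6, +3) every step.
step 6: (25, 22) + (+6, +3) → (31, 25)
step 7: (31, 25) + (+6, +3) → (37, 28)
step 8: (37, 28) + (+6, +3) → (43, 31)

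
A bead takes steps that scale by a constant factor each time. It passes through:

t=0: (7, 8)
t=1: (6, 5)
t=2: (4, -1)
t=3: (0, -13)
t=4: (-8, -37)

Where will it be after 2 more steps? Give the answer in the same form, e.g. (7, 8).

(-56, -181)

Step-to-step displacements: (-1, -3), (-2, -6), (-4, -12), (-8, -24); each is 2× the previous.
step 5: (-8, -37) + (-16, -48) → (-24, -85)
step 6: (-24, -85) + (-32, -96) → (-56, -181)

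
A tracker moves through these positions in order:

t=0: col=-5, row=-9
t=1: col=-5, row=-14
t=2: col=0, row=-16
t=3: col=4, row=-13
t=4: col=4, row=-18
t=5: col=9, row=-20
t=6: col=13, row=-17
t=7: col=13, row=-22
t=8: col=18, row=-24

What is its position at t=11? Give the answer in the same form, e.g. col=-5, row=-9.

col=27, row=-28

Differencing gives (+0, -5), (+5, -2), (+4, +3), (+0, -5), (+5, -2), (+4, +3), (+0, -5), (+5, -2). This is the pattern (+0, -5), (+5, -2), (+4, +3) repeated.
step 9: apply (+4, +3) → col=22, row=-21
step 10: apply (+0, -5) → col=22, row=-26
step 11: apply (+5, -2) → col=27, row=-28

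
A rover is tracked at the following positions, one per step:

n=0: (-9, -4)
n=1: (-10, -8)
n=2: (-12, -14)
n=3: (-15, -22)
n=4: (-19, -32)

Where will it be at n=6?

(-30, -58)

Successive displacements: (-1, -4), (-2, -6), (-3, -8), (-4, -10) — each changes by (-1, -2).
step 5: (-19, -32) + (-5, -12) → (-24, -44)
step 6: (-24, -44) + (-6, -14) → (-30, -58)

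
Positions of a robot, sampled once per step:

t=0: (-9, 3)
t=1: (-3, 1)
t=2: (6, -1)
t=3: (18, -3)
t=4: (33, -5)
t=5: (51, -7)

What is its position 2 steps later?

Successive displacements: (+6, -2), (+9, -2), (+12, -2), (+15, -2), (+18, -2) — each changes by (+3, +0).
step 6: (51, -7) + (+21, -2) → (72, -9)
step 7: (72, -9) + (+24, -2) → (96, -11)

(96, -11)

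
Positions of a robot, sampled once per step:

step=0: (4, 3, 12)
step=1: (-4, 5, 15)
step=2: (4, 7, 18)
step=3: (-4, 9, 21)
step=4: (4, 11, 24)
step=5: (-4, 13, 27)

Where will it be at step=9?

(-4, 21, 39)

The first coordinate repeats the cycle [4, -4] with period 2; step 9 mod 2 = 1, giving -4.
The second coordinate changes by +2 each step, so at step 9 it is 3 + 9·(2) = 21.
The third coordinate changes by +3 each step, so at step 9 it is 12 + 9·(3) = 39.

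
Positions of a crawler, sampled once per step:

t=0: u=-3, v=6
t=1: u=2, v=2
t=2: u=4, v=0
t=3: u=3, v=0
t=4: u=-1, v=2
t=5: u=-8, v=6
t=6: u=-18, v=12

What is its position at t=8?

First differences are (+5, -4), (+2, -2), (-1, +0), (-4, +2), (-7, +4), (-10, +6); their common second difference is (-3, +2) (constant acceleration).
step 7: u=-18, v=12 + (-13, +8) → u=-31, v=20
step 8: u=-31, v=20 + (-16, +10) → u=-47, v=30

u=-47, v=30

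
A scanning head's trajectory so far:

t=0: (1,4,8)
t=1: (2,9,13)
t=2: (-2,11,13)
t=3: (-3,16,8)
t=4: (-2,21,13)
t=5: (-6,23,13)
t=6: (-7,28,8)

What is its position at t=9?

Differencing gives (+1,+5,+5), (-4,+2,+0), (-1,+5,-5), (+1,+5,+5), (-4,+2,+0), (-1,+5,-5). This is the pattern (+1,+5,+5), (-4,+2,+0), (-1,+5,-5) repeated.
step 7: apply (+1,+5,+5) → (-6,33,13)
step 8: apply (-4,+2,+0) → (-10,35,13)
step 9: apply (-1,+5,-5) → (-11,40,8)

(-11,40,8)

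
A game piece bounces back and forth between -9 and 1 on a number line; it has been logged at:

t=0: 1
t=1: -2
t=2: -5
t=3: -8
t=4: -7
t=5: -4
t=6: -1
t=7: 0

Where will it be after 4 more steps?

The value reflects between -9 and 1, moving 3 per step.
  step 8: 0 → -3
  step 9: -3 → -6
  step 10: -6 → -9
  step 11: -9 → -6

-6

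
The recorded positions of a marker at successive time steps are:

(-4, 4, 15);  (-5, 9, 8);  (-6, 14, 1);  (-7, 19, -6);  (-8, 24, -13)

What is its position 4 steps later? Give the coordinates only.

Each step adds (-1, +5, -7) to the position.
step 5: (-8, 24, -13) + (-1, +5, -7) → (-9, 29, -20)
step 6: (-9, 29, -20) + (-1, +5, -7) → (-10, 34, -27)
step 7: (-10, 34, -27) + (-1, +5, -7) → (-11, 39, -34)
step 8: (-11, 39, -34) + (-1, +5, -7) → (-12, 44, -41)

(-12, 44, -41)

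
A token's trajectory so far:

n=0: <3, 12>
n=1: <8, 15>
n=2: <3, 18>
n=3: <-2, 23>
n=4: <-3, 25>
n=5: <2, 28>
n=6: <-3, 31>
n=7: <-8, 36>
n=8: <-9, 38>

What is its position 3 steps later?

<-14, 49>

The moves between consecutive positions are <+5, +3>, <-5, +3>, <-5, +5>, <-1, +2>, <+5, +3>, <-5, +3>, <-5, +5>, <-1, +2>; they repeat the 4-cycle [<+5, +3>, <-5, +3>, <-5, +5>, <-1, +2>].
step 9: apply <+5, +3> → <-4, 41>
step 10: apply <-5, +3> → <-9, 44>
step 11: apply <-5, +5> → <-14, 49>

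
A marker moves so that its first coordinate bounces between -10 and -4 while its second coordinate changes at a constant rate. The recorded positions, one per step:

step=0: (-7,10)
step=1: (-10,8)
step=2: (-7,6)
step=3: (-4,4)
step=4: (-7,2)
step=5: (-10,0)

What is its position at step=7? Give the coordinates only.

(-4,-4)

The first coordinate travels 3 per step and bounces off the walls at -10 and -4.
  step 6: -10 → -7
  step 7: -7 → -4
The second coordinate changes by -2 each step: at step 7 it is -4.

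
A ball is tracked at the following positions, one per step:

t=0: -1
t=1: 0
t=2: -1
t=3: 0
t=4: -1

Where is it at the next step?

0

Step-to-step displacements: +1, -1, +1, -1; each is -1× the previous.
step 5: -1 + 1 → 0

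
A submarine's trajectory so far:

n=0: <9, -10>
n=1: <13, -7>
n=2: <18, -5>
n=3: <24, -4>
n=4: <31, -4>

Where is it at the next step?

Taking differences between consecutive positions: <+4, +3>, <+5, +2>, <+6, +1>, <+7, +0>. These grow by <+1, -1> each step.
step 5: <31, -4> + <+8, -1> → <39, -5>

<39, -5>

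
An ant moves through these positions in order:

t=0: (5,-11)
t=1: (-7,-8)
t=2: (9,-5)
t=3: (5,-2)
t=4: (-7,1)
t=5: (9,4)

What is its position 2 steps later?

(-7,10)

The first coordinate repeats the cycle [5, -7, 9] with period 3; step 7 mod 3 = 1, giving -7.
The second coordinate changes by +3 each step, so at step 7 it is -11 + 7·(3) = 10.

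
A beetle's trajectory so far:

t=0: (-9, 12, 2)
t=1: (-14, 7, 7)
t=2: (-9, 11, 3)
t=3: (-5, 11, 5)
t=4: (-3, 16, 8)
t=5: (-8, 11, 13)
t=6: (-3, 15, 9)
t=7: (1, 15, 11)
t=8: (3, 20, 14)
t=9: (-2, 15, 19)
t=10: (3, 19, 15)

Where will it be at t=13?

(4, 19, 25)

Differencing gives (-5, -5, +5), (+5, +4, -4), (+4, +0, +2), (+2, +5, +3), (-5, -5, +5), (+5, +4, -4), (+4, +0, +2), (+2, +5, +3), (-5, -5, +5), (+5, +4, -4). This is the pattern (-5, -5, +5), (+5, +4, -4), (+4, +0, +2), (+2, +5, +3) repeated.
step 11: apply (+4, +0, +2) → (7, 19, 17)
step 12: apply (+2, +5, +3) → (9, 24, 20)
step 13: apply (-5, -5, +5) → (4, 19, 25)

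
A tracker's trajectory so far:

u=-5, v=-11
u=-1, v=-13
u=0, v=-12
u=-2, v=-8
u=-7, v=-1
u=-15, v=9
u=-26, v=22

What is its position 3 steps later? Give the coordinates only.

u=-77, v=79

Successive displacements: (+4, -2), (+1, +1), (-2, +4), (-5, +7), (-8, +10), (-11, +13) — each changes by (-3, +3).
step 7: u=-26, v=22 + (-14, +16) → u=-40, v=38
step 8: u=-40, v=38 + (-17, +19) → u=-57, v=57
step 9: u=-57, v=57 + (-20, +22) → u=-77, v=79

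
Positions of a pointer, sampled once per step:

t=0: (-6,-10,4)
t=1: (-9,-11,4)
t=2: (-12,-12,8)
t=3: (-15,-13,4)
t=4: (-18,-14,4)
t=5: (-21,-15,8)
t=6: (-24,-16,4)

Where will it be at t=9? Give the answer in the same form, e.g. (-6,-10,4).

(-33,-19,4)

First: linear, -3 per step → -33 at step 9.
Second: linear, -1 per step → -19 at step 9.
Third: cycles through 4, 4, 8 every 3 steps. Step 9 lands at position 0 of the cycle → 4.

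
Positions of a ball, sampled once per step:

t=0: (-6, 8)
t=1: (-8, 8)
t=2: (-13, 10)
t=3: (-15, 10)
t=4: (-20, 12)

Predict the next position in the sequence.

(-22, 12)

The moves between consecutive positions are (-2, +0), (-5, +2), (-2, +0), (-5, +2); they repeat the 2-cycle [(-2, +0), (-5, +2)].
step 5: apply (-2, +0) → (-22, 12)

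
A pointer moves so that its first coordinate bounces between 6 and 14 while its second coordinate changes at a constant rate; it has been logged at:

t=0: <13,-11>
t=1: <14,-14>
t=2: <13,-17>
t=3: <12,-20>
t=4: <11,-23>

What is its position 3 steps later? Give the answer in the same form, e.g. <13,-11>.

The first coordinate travels 1 per step and bounces off the walls at 6 and 14.
  step 5: 11 → 10
  step 6: 10 → 9
  step 7: 9 → 8
The second coordinate changes by -3 each step: at step 7 it is -32.

<8,-32>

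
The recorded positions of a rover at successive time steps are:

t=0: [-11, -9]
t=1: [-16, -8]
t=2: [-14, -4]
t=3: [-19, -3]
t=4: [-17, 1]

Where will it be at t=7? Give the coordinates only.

The moves between consecutive positions are [-5, +1], [+2, +4], [-5, +1], [+2, +4]; they repeat the 2-cycle [[-5, +1], [+2, +4]].
step 5: apply [-5, +1] → [-22, 2]
step 6: apply [+2, +4] → [-20, 6]
step 7: apply [-5, +1] → [-25, 7]

[-25, 7]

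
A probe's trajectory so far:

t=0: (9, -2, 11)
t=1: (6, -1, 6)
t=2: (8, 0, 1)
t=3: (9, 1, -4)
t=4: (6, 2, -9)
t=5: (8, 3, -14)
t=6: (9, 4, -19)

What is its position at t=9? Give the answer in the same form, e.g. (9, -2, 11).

(9, 7, -34)

First: cycles through 9, 6, 8 every 3 steps. Step 9 lands at position 0 of the cycle → 9.
Second: linear, +1 per step → 7 at step 9.
Third: linear, -5 per step → -34 at step 9.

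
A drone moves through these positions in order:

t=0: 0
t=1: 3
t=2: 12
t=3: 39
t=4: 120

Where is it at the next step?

Consecutive displacements +3, +9, +27, +81 scale by a factor of 3 each step.
step 5: 120 + 243 → 363

363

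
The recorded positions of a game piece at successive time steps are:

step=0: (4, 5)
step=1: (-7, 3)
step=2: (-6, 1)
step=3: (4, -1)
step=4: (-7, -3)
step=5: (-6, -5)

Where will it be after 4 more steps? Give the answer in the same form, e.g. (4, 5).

First: cycles through 4, -7, -6 every 3 steps. Step 9 lands at position 0 of the cycle → 4.
Second: linear, -2 per step → -13 at step 9.

(4, -13)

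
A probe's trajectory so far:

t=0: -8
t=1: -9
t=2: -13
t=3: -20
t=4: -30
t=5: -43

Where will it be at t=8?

First differences are -1, -4, -7, -10, -13; their common second difference is -3 (constant acceleration).
step 6: -43 − 16 → -59
step 7: -59 − 19 → -78
step 8: -78 − 22 → -100

-100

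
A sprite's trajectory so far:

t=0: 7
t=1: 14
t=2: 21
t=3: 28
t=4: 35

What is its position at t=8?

63

Each step adds +7 to the position.
step 5: 35 + 7 → 42
step 6: 42 + 7 → 49
step 7: 49 + 7 → 56
step 8: 56 + 7 → 63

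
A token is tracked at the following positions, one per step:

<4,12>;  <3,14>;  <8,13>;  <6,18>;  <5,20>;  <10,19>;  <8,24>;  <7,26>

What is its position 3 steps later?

Step-to-step displacements: <-1,+2>, <+5,-1>, <-2,+5>, <-1,+2>, <+5,-1>, <-2,+5>, <-1,+2> — a repeating cycle of length 3.
step 8: apply <+5,-1> → <12,25>
step 9: apply <-2,+5> → <10,30>
step 10: apply <-1,+2> → <9,32>

<9,32>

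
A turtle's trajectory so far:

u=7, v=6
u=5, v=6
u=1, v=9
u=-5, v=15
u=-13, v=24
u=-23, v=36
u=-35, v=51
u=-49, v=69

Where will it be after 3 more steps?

u=-103, v=141

First differences are (-2,+0), (-4,+3), (-6,+6), (-8,+9), (-10,+12), (-12,+15), (-14,+18); their common second difference is (-2,+3) (constant acceleration).
step 8: u=-49, v=69 + (-16,+21) → u=-65, v=90
step 9: u=-65, v=90 + (-18,+24) → u=-83, v=114
step 10: u=-83, v=114 + (-20,+27) → u=-103, v=141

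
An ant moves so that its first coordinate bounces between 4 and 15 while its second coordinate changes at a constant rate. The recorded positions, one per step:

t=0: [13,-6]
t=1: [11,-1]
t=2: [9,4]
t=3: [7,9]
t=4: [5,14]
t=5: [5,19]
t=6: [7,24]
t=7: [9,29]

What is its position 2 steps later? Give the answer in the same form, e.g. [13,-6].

The first coordinate travels 2 per step and bounces off the walls at 4 and 15.
  step 8: 9 → 11
  step 9: 11 → 13
The second coordinate changes by +5 each step: at step 9 it is 39.

[13,39]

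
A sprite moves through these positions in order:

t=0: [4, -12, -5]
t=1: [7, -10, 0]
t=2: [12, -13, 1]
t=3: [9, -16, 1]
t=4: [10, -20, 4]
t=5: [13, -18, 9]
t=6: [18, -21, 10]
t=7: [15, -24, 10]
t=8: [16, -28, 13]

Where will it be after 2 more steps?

[24, -29, 19]

Step-to-step displacements: [+3, +2, +5], [+5, -3, +1], [-3, -3, +0], [+1, -4, +3], [+3, +2, +5], [+5, -3, +1], [-3, -3, +0], [+1, -4, +3] — a repeating cycle of length 4.
step 9: apply [+3, +2, +5] → [19, -26, 18]
step 10: apply [+5, -3, +1] → [24, -29, 19]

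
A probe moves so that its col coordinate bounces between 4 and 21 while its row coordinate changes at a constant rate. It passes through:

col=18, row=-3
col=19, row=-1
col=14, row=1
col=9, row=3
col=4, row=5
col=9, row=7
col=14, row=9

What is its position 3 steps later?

The col coordinate travels 5 per step and bounces off the walls at 4 and 21.
  step 7: 14 → 19
  step 8: 19 → 18
  step 9: 18 → 13
The row coordinate changes by +2 each step: at step 9 it is 15.

col=13, row=15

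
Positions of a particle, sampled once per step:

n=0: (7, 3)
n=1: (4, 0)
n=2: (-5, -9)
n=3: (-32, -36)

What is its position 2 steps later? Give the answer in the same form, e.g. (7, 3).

Consecutive displacements (-3, -3), (-9, -9), (-27, -27) scale by a factor of 3 each step.
step 4: (-32, -36) + (-81, -81) → (-113, -117)
step 5: (-113, -117) + (-243, -243) → (-356, -360)

(-356, -360)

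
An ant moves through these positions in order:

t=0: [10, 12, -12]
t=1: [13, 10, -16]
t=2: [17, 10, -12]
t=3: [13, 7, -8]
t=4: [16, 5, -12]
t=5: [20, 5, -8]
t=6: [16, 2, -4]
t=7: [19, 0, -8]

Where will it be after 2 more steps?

Step-to-step displacements: [+3, -2, -4], [+4, +0, +4], [-4, -3, +4], [+3, -2, -4], [+4, +0, +4], [-4, -3, +4], [+3, -2, -4] — a repeating cycle of length 3.
step 8: apply [+4, +0, +4] → [23, 0, -4]
step 9: apply [-4, -3, +4] → [19, -3, 0]

[19, -3, 0]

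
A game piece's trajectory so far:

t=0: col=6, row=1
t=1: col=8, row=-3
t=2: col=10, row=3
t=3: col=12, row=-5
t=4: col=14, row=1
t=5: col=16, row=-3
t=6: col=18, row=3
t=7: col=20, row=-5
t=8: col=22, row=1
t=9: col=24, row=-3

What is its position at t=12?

col=30, row=1

Col: linear, +2 per step → 30 at step 12.
Row: cycles through 1, -3, 3, -5 every 4 steps. Step 12 lands at position 0 of the cycle → 1.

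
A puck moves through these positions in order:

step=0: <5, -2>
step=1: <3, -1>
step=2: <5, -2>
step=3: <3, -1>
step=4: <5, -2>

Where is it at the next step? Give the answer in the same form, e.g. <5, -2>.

<3, -1>

Consecutive displacements <-2, +1>, <+2, -1>, <-2, +1>, <+2, -1> scale by a factor of -1 each step.
step 5: <5, -2> + <-2, +1> → <3, -1>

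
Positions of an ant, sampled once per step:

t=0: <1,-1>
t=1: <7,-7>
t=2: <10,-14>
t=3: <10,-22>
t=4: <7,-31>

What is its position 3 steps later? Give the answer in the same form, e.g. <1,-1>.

<-20,-64>

First differences are <+6,-6>, <+3,-7>, <+0,-8>, <-3,-9>; their common second difference is <-3,-1> (constant acceleration).
step 5: <7,-31> + <-6,-10> → <1,-41>
step 6: <1,-41> + <-9,-11> → <-8,-52>
step 7: <-8,-52> + <-12,-12> → <-20,-64>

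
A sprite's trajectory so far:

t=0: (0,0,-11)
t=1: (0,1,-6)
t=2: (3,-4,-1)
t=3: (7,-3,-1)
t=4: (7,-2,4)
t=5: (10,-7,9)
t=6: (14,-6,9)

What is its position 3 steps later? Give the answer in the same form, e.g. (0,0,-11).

Step-to-step displacements: (+0,+1,+5), (+3,-5,+5), (+4,+1,+0), (+0,+1,+5), (+3,-5,+5), (+4,+1,+0) — a repeating cycle of length 3.
step 7: apply (+0,+1,+5) → (14,-5,14)
step 8: apply (+3,-5,+5) → (17,-10,19)
step 9: apply (+4,+1,+0) → (21,-9,19)

(21,-9,19)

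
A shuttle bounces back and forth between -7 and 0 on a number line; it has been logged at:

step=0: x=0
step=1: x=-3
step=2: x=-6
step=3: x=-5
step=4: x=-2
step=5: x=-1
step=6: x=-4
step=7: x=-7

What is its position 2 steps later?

x=-1

The value travels 3 per step and bounces off the walls at -7 and 0.
  step 8: -7 → -4
  step 9: -4 → -1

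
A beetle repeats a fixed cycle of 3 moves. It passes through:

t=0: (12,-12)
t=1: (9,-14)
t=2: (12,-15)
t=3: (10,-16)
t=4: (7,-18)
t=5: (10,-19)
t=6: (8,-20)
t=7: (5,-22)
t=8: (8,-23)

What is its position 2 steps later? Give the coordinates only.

(3,-26)

Step-to-step displacements: (-3,-2), (+3,-1), (-2,-1), (-3,-2), (+3,-1), (-2,-1), (-3,-2), (+3,-1) — a repeating cycle of length 3.
step 9: apply (-2,-1) → (6,-24)
step 10: apply (-3,-2) → (3,-26)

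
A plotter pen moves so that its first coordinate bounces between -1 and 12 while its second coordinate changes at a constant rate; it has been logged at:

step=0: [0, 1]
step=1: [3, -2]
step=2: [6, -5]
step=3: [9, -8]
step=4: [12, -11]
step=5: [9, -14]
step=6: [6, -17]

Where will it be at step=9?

[1, -26]

The first coordinate reflects between -1 and 12, moving 3 per step.
  step 7: 6 → 3
  step 8: 3 → 0
  step 9: 0 → 1
The second coordinate changes by -3 each step: at step 9 it is -26.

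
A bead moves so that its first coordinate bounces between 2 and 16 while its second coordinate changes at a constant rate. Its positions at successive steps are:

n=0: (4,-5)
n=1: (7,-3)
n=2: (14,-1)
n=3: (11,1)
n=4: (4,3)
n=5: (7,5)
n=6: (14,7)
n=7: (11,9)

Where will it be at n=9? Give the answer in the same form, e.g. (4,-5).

(7,13)

The first coordinate travels 7 per step and bounces off the walls at 2 and 16.
  step 8: 11 → 4
  step 9: 4 → 7
The second coordinate changes by +2 each step: at step 9 it is 13.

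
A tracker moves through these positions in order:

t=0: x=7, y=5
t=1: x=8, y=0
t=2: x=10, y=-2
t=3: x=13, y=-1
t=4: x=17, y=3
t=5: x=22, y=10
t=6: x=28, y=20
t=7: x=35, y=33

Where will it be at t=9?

Taking differences between consecutive positions: (+1, -5), (+2, -2), (+3, +1), (+4, +4), (+5, +7), (+6, +10), (+7, +13). These grow by (+1, +3) each step.
step 8: x=35, y=33 + (+8, +16) → x=43, y=49
step 9: x=43, y=49 + (+9, +19) → x=52, y=68

x=52, y=68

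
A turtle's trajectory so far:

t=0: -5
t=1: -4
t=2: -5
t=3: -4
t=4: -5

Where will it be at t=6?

-5

Step-to-step displacements: +1, -1, +1, -1; each is -1× the previous.
step 5: -5 + 1 → -4
step 6: -4 − 1 → -5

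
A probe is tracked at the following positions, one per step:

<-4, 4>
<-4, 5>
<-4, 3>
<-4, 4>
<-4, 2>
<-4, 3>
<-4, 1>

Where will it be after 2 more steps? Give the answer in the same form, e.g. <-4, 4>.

Step-to-step displacements: <+0, +1>, <+0, -2>, <+0, +1>, <+0, -2>, <+0, +1>, <+0, -2> — a repeating cycle of length 2.
step 7: apply <+0, +1> → <-4, 2>
step 8: apply <+0, -2> → <-4, 0>

<-4, 0>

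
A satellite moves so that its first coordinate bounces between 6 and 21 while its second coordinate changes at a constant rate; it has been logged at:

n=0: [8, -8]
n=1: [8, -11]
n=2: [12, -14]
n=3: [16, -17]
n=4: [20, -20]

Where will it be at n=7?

The first coordinate travels 4 per step and bounces off the walls at 6 and 21.
  step 5: 20 → 18
  step 6: 18 → 14
  step 7: 14 → 10
The second coordinate changes by -3 each step: at step 7 it is -29.

[10, -29]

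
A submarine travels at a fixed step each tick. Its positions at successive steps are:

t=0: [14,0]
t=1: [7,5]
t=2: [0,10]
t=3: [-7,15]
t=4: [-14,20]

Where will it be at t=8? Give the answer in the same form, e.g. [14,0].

Constant displacement of [-7,+5] per step.
step 5: [-14,20] + [-7,+5] → [-21,25]
step 6: [-21,25] + [-7,+5] → [-28,30]
step 7: [-28,30] + [-7,+5] → [-35,35]
step 8: [-35,35] + [-7,+5] → [-42,40]

[-42,40]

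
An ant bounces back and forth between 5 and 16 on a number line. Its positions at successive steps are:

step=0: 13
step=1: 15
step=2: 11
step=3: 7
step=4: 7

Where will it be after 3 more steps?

13

The value reflects between 5 and 16, moving 4 per step.
  step 5: 7 → 11
  step 6: 11 → 15
  step 7: 15 → 13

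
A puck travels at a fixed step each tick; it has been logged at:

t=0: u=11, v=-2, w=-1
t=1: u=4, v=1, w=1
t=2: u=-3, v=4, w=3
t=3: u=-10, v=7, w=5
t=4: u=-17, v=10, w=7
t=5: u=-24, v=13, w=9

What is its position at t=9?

The position changes by (-7,+3,+2) every step.
step 6: u=-24, v=13, w=9 + (-7,+3,+2) → u=-31, v=16, w=11
step 7: u=-31, v=16, w=11 + (-7,+3,+2) → u=-38, v=19, w=13
step 8: u=-38, v=19, w=13 + (-7,+3,+2) → u=-45, v=22, w=15
step 9: u=-45, v=22, w=15 + (-7,+3,+2) → u=-52, v=25, w=17

u=-52, v=25, w=17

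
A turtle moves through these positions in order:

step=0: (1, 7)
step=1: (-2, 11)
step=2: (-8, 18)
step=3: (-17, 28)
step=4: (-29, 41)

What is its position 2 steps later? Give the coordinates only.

(-62, 76)

Taking differences between consecutive positions: (-3, +4), (-6, +7), (-9, +10), (-12, +13). These grow by (-3, +3) each step.
step 5: (-29, 41) + (-15, +16) → (-44, 57)
step 6: (-44, 57) + (-18, +19) → (-62, 76)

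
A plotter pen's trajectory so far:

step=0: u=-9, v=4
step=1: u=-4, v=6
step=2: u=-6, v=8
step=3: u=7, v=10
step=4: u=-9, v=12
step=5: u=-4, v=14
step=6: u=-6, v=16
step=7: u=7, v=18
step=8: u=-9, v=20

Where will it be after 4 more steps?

U: cycles through -9, -4, -6, 7 every 4 steps. Step 12 lands at position 0 of the cycle → -9.
V: linear, +2 per step → 28 at step 12.

u=-9, v=28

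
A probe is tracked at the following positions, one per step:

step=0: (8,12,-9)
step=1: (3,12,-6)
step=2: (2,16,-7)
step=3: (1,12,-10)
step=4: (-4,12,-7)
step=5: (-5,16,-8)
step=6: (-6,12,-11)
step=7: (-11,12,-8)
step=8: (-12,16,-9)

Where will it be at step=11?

The moves between consecutive positions are (-5,+0,+3), (-1,+4,-1), (-1,-4,-3), (-5,+0,+3), (-1,+4,-1), (-1,-4,-3), (-5,+0,+3), (-1,+4,-1); they repeat the 3-cycle [(-5,+0,+3), (-1,+4,-1), (-1,-4,-3)].
step 9: apply (-1,-4,-3) → (-13,12,-12)
step 10: apply (-5,+0,+3) → (-18,12,-9)
step 11: apply (-1,+4,-1) → (-19,16,-10)

(-19,16,-10)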